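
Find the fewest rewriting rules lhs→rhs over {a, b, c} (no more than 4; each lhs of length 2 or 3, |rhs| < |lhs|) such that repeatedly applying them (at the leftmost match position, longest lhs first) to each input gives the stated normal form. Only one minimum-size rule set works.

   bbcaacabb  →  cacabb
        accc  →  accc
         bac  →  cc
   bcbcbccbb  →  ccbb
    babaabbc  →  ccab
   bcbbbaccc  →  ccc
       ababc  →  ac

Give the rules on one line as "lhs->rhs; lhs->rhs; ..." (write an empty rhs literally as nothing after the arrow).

ba->c; bc->; bcb->

  | bbcaacabb => baacabb => cacabb
  | accc
  | bac => cc
  | bcbcbccbb => cbccbb => ccbb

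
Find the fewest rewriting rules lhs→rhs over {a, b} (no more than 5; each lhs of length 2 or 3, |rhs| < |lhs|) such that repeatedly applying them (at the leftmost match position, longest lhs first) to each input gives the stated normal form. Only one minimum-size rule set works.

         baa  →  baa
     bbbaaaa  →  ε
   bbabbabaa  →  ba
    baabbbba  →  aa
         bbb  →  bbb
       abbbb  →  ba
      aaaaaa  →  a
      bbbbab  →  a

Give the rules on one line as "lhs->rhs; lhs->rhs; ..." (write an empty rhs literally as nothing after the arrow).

aaa->ba; ab->; abb->aa; bba->ab

  | baa
  | bbbaaaa => babaaa => baaa => bba => ab => ε
  | bbabbabaa => abbbabaa => aababaa => aabaa => aaa => ba
  | baabbbba => baaabba => bbabba => abbba => aaba => aa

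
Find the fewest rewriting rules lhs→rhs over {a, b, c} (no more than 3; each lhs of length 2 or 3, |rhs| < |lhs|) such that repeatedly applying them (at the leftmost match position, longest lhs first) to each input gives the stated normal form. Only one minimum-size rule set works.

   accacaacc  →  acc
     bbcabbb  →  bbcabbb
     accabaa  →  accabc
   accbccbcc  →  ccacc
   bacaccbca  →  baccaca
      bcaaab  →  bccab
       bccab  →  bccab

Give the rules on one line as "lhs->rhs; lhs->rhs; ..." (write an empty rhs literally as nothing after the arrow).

  | accacaacc => accacccc => accaacc => accccc => aaccc => cccc => acc
  | bbcabbb
  | accabaa => accabc
  | accbccbcc => aaaccbcc => caccbcc => caaacc => ccacc

aa->c; ccb->aa; ccc->ac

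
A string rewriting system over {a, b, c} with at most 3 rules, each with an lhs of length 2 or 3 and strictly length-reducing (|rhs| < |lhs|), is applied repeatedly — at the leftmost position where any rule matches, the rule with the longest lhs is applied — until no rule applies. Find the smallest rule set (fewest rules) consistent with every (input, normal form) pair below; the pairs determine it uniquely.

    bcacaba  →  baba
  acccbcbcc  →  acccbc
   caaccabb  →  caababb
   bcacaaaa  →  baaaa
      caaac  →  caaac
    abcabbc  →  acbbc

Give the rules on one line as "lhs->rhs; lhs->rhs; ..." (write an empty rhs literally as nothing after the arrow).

bca->c; bcc->; cca->ba

  | bcacaba => ccaba => baba
  | acccbcbcc => acccbc
  | caaccabb => caababb
  | bcacaaaa => ccaaaa => baaaa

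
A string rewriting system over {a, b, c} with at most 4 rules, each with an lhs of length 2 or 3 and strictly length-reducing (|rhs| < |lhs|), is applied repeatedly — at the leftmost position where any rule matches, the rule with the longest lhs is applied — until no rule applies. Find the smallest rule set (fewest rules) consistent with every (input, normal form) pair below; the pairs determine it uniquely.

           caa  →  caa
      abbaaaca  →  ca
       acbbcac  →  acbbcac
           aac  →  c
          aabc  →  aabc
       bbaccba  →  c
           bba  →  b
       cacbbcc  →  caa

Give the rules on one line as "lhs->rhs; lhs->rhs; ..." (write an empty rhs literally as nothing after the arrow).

aac->c; ba->; bcc->c; cbc->a

  | caa
  | abbaaaca => abaaca => aaca => ca
  | acbbcac
  | aac => c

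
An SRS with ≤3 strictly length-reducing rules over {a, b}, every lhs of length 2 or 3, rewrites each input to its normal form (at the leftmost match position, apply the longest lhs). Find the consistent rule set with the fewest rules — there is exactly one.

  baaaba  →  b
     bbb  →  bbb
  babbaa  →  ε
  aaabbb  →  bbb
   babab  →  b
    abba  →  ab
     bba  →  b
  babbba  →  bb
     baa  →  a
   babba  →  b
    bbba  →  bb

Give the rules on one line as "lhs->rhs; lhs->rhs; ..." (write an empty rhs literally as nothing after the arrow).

  | baaaba => aaba => bba => b
  | bbb
  | babbaa => bbaa => ba => ε
  | aaabbb => babbb => bbb

aa->b; ba->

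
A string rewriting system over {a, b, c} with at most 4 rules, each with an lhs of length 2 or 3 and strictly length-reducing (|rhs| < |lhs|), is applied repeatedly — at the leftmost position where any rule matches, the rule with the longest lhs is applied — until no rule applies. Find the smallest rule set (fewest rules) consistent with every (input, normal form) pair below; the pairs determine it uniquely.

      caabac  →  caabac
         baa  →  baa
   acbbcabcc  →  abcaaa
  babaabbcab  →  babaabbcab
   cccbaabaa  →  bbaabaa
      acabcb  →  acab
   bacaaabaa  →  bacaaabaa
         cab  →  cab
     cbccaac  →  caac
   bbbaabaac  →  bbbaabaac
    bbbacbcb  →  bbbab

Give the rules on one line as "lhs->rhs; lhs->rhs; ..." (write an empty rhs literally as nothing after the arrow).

  | caabac
  | baa
  | acbbcabcc => abcabcc => abcaaa
  | babaabbcab

bcc->aa; cb->; cbc->; ccc->b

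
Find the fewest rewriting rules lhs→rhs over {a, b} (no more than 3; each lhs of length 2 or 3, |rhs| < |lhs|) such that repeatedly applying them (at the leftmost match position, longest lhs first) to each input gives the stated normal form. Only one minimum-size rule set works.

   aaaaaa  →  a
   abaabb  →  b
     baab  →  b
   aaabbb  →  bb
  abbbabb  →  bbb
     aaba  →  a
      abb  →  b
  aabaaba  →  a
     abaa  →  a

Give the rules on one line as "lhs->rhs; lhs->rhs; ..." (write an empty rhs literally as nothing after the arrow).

aa->a; ab->

  | aaaaaa => aaaaa => aaaa => aaa => aa => a
  | abaabb => aabb => abb => b
  | baab => bab => b
  | aaabbb => aabbb => abbb => bb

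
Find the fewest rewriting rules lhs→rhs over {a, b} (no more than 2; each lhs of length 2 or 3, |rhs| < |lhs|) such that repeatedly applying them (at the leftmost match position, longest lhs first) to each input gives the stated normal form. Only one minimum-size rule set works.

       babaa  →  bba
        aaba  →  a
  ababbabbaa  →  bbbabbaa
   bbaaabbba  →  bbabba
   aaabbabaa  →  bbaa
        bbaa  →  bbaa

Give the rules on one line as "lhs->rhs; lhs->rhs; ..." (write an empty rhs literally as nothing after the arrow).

  | babaa => bba
  | aaba => a
  | ababbabbaa => bbbabbaa
  | bbaaabbba => bbabba

aab->; aba->b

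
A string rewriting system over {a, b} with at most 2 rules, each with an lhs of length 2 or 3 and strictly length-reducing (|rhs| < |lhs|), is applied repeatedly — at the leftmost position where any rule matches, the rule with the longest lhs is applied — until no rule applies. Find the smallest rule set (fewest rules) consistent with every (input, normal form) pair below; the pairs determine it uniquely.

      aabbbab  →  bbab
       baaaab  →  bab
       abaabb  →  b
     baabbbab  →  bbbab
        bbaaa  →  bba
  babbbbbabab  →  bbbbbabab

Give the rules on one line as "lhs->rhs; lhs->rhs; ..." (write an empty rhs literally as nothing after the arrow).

aa->a; abb->b

  | aabbbab => abbbab => bbab
  | baaaab => baaab => baab => bab
  | abaabb => ababb => abb => b
  | baabbbab => babbbab => bbbab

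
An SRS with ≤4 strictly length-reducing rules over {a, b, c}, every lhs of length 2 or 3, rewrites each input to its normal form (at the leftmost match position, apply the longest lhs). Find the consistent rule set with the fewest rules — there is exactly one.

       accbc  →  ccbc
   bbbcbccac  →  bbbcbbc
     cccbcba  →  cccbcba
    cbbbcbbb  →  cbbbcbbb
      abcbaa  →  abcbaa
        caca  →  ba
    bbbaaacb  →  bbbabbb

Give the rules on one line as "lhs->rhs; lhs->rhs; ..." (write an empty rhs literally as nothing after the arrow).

aac->bb; ac->c; cca->ba

  | accbc => ccbc
  | bbbcbccac => bbbcbbac => bbbcbbc
  | cccbcba
  | cbbbcbbb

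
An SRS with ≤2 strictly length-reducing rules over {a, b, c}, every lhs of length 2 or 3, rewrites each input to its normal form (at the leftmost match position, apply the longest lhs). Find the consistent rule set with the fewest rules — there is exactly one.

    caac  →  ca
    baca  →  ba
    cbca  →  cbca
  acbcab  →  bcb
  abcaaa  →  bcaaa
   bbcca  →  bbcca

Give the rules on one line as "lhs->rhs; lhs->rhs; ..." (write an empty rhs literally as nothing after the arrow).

ab->b; ac->

  | caac => ca
  | baca => ba
  | cbca
  | acbcab => bcab => bcb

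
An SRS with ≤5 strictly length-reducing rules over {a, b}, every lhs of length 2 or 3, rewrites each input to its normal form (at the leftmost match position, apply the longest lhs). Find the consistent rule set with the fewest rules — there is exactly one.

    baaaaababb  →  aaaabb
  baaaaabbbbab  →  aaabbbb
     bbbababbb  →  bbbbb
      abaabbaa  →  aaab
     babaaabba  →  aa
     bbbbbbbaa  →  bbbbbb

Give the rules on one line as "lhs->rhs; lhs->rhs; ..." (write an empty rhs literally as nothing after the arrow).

  | baaaaababb => aaababb => aaaabb
  | baaaaabbbbab => aaabbbbab => aaabbbb
  | bbbababbb => bbbabbb => bbbbb
  | abaabbaa => aaabbaa => aaab

aba->aa; ba->a; baa->; bab->b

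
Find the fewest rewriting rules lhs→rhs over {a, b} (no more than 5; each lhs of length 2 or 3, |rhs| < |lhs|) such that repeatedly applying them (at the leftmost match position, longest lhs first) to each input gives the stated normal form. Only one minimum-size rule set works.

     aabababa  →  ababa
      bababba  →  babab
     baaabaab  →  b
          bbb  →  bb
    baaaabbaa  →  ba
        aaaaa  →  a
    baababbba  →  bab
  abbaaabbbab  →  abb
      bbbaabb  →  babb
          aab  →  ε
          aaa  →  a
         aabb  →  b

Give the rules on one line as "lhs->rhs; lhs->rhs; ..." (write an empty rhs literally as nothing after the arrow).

  | aabababa => ababa
  | bababba => babab
  | baaabaab => baabaab => baab => b
  | bbb => bb

aa->a; aab->; bba->b; bbb->bb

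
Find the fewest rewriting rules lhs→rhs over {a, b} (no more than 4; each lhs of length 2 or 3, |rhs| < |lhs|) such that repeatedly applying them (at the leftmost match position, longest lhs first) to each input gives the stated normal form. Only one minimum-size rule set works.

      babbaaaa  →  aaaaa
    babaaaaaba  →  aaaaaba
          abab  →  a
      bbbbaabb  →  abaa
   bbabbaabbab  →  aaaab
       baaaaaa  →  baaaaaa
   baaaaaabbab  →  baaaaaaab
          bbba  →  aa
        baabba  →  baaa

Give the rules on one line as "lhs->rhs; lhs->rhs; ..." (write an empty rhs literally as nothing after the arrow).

  | babbaaaa => bbbaaaa => aaaaa
  | babaaaaaba => bbaaaaaba => aaaaaba
  | abab => abb => a
  | bbbbaabb => abaabb => abaa

bab->bb; bb->; bbb->a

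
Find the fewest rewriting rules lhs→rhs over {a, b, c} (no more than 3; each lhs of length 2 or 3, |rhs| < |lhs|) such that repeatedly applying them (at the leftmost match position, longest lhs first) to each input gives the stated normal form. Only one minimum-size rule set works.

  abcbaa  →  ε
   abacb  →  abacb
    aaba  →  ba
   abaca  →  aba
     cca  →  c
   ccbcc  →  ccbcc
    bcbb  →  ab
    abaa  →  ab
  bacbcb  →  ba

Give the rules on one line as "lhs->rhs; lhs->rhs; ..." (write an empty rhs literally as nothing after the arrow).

aa->; bcb->a; ca->

  | abcbaa => aaaa => aa => ε
  | abacb
  | aaba => ba
  | abaca => aba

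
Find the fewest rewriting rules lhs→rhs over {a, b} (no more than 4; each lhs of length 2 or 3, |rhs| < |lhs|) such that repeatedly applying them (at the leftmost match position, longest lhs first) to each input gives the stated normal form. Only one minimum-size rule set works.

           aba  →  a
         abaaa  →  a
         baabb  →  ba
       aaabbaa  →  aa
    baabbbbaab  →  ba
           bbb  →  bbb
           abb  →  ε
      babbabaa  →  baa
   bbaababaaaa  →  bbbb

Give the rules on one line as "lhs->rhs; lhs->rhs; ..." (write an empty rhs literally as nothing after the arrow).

  | aba => a
  | abaaa => aaa => a
  | baabb => ba
  | aaabbaa => abbaa => aa

aaa->a; ab->; abb->; bba->bb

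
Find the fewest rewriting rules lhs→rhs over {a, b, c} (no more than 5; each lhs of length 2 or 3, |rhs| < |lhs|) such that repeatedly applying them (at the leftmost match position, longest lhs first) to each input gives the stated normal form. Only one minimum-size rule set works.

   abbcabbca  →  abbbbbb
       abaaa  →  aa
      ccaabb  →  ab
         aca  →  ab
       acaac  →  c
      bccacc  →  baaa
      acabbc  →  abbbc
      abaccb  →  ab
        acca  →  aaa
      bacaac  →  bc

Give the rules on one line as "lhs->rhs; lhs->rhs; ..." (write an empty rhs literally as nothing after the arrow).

aab->; aba->; ca->b; cc->a

  | abbcabbca => abbbbbca => abbbbbb
  | abaaa => aa
  | ccaabb => aaabb => ab
  | aca => ab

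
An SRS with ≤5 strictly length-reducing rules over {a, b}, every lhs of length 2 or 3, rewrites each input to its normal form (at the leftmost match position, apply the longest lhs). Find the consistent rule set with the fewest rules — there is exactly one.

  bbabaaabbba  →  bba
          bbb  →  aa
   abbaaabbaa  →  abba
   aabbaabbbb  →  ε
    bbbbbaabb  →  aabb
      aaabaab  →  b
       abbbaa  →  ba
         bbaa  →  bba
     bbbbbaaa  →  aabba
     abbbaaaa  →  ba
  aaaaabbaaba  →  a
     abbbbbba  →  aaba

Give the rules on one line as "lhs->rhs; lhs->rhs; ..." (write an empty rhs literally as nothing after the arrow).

  | bbabaaabbba => baaabbba => baabbba => babbba => bba
  | bbb => aa
  | abbaaabbaa => abbaabbaa => abbabbaa => abbaa => abba
  | aabbaabbbb => aabbabbbb => aabbbb => aaaab => bab => ε

aaa->b; baa->ba; bab->; bbb->aa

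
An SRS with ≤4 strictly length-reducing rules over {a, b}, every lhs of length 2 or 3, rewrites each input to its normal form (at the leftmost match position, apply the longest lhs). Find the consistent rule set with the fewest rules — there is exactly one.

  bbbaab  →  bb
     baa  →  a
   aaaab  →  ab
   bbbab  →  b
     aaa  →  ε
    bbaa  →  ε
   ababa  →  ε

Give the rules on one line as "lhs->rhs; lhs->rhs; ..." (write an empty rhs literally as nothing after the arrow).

aa->b; ba->; bab->a; bbb->ab

  | bbbaab => abaab => aab => bb
  | baa => a
  | aaaab => baab => ab
  | bbbab => abab => aa => b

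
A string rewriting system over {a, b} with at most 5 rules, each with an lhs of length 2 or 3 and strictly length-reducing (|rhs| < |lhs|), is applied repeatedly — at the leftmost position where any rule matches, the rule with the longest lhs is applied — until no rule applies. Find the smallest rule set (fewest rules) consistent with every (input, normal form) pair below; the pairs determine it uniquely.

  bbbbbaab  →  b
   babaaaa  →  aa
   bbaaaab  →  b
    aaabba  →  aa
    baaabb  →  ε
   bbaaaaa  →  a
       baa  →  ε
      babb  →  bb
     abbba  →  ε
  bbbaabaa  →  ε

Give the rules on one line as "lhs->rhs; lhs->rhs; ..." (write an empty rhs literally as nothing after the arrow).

abb->ba; ba->; baa->; bbb->b

  | bbbbbaab => bbbaab => baab => b
  | babaaaa => baaaa => aa
  | bbaaaab => baab => b
  | aaabba => aabaa => aa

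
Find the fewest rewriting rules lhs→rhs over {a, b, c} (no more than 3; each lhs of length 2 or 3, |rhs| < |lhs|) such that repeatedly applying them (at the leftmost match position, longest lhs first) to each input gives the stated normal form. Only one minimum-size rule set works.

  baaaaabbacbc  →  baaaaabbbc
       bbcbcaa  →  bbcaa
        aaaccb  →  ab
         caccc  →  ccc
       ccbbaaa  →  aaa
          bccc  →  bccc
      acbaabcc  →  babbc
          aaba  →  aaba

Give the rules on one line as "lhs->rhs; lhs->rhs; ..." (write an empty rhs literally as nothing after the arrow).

abc->bb; ac->; cb->

  | baaaaabbacbc => baaaaabbbc
  | bbcbcaa => bbcaa
  | aaaccb => aacb => ab
  | caccc => ccc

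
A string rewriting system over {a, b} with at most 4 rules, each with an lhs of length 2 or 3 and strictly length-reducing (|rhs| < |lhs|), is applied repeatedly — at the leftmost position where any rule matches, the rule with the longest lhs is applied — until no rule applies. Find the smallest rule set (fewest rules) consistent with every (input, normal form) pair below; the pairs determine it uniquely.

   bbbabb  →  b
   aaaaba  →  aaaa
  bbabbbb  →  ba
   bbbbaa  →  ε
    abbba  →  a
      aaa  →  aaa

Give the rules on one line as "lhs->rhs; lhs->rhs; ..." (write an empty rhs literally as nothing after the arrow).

  | bbbabb => baabb => bbbb => bab => b
  | aaaaba => aaaa
  | bbabbbb => abbbb => bbb => ba
  | bbbbaa => babaa => baa => bb => ε

ab->; baa->bb; bb->; bbb->ba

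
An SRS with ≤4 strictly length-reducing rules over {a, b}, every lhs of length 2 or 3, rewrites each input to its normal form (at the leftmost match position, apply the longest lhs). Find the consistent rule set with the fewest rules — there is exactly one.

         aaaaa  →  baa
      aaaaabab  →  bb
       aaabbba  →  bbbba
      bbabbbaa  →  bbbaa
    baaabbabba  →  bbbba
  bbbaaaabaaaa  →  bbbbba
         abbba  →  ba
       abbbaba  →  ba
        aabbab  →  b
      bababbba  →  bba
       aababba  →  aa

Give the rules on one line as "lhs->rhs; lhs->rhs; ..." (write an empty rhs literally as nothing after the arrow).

aaa->b; ab->b; aba->a; abb->

  | aaaaa => baa
  | aaaaabab => baabab => baab => bab => bb
  | aaabbba => bbbba
  | bbabbbaa => bbbaa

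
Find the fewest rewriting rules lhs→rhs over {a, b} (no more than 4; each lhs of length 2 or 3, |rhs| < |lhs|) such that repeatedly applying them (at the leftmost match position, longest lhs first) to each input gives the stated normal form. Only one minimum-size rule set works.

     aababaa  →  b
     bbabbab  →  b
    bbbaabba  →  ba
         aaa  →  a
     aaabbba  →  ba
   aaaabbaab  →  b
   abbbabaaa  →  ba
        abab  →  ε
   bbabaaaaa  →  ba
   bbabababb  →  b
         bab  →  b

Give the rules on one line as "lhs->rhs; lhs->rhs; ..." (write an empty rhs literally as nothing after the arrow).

aa->; ab->; bb->b

  | aababaa => babaa => baa => b
  | bbabbab => babbab => bbab => bab => b
  | bbbaabba => bbaabba => baabba => bbba => bba => ba
  | aaa => a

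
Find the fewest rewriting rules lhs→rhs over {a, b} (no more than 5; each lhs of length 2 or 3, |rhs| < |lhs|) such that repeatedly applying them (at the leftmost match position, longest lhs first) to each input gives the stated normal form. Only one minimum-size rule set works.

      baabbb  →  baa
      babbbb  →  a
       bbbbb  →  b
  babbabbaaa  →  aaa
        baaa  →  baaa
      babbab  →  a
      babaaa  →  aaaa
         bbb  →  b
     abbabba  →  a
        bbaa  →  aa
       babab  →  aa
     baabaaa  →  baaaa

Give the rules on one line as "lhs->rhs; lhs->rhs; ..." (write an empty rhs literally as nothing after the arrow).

  | baabbb => baabb => baab => baa
  | babbbb => abbb => abb => ab => a
  | bbbbb => bbb => b
  | babbabbaaa => ababbaaa => abbaaa => abaaa => aaa

ab->a; aba->a; bab->a; bb->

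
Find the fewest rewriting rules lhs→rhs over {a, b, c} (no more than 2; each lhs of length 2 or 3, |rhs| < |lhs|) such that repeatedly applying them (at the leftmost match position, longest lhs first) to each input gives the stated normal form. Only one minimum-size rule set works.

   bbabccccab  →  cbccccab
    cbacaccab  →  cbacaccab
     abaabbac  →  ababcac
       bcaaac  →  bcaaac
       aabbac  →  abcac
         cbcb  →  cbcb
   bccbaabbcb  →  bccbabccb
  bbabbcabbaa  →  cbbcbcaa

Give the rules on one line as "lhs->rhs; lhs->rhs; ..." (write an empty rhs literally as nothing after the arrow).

abb->bc; bba->c

  | bbabccccab => cbccccab
  | cbacaccab
  | abaabbac => ababcac
  | bcaaac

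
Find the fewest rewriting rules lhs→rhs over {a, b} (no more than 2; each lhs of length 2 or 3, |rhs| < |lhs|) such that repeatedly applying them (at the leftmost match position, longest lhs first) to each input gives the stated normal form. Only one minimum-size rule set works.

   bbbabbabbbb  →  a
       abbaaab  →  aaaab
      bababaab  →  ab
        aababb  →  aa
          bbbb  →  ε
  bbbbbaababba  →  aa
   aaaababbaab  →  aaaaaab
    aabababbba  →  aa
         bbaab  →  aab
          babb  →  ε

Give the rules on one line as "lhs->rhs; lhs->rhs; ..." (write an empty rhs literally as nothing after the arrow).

  | bbbabbabbbb => babbabbbb => bbabbbb => abbbb => abb => a
  | abbaaab => aaaab
  | bababaab => babaab => baab => ab
  | aababb => aabb => aa

ba->; bb->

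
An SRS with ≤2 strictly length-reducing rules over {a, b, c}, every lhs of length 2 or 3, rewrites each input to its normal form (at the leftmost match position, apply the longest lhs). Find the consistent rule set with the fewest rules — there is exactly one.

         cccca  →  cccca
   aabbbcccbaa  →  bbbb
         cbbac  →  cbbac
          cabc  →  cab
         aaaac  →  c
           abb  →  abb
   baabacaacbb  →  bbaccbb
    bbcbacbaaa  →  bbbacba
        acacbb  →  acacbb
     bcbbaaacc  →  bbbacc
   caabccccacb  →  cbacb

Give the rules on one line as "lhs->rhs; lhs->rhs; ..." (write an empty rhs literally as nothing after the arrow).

  | cccca
  | aabbbcccbaa => bbbcccbaa => bbbccbaa => bbbcbaa => bbbbaa => bbbb
  | cbbac
  | cabc => cab

aa->; bc->b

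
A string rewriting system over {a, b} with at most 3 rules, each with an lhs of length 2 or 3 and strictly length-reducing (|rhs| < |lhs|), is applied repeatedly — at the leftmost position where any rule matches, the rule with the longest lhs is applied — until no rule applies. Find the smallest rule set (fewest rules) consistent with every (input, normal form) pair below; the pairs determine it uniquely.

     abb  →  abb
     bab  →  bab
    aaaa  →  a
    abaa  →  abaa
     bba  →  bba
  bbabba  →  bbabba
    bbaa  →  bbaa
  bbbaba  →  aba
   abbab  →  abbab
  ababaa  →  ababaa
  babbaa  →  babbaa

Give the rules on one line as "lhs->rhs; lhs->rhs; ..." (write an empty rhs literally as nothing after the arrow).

aaa->; bbb->

  | abb
  | bab
  | aaaa => a
  | abaa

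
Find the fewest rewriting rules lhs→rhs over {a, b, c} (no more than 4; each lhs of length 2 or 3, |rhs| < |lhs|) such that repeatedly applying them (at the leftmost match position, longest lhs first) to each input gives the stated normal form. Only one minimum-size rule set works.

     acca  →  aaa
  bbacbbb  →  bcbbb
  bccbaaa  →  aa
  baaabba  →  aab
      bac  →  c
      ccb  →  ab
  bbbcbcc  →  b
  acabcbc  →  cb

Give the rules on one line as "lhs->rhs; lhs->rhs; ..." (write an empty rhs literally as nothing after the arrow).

  | acca => aaa
  | bbacbbb => bcbbb
  | bccbaaa => babaaa => baaa => aa
  | baaabba => aabba => aab

aca->cb; ba->; bbc->b; cc->a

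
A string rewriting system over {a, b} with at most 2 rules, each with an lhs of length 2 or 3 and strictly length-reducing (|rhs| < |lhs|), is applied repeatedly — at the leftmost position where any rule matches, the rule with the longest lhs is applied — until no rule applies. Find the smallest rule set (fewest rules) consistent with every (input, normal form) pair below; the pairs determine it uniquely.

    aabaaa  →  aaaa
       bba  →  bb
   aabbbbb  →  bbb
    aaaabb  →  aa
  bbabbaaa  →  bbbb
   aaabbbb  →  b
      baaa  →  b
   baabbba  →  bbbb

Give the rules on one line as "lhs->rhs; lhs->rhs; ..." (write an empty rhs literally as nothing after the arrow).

ab->; ba->b

  | aabaaa => aaaa
  | bba => bb
  | aabbbbb => abbbb => bbb
  | aaaabb => aaab => aa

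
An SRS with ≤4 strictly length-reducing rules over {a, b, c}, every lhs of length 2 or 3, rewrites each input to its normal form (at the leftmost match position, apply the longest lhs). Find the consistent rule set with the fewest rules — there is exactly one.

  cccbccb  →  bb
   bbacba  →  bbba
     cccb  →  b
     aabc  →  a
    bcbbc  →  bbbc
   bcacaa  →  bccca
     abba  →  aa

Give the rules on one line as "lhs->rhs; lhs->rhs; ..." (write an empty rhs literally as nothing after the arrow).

  | cccbccb => ccbccb => cbccb => bccb => bcb => bb
  | bbacba => bbba
  | cccb => ccb => cb => b
  | aabc => aac => a

ab->a; ac->; aca->cc; cb->b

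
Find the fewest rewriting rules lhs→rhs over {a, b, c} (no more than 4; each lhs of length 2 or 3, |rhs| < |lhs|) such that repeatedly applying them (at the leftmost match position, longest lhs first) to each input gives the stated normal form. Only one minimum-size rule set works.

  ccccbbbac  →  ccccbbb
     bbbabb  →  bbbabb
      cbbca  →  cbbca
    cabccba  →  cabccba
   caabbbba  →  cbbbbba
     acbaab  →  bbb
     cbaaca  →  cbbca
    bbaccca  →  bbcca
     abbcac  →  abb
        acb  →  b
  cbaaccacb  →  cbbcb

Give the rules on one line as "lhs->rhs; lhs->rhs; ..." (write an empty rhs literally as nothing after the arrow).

  | ccccbbbac => ccccbbb
  | bbbabb
  | cbbca
  | cabccba

aa->b; ac->; cac->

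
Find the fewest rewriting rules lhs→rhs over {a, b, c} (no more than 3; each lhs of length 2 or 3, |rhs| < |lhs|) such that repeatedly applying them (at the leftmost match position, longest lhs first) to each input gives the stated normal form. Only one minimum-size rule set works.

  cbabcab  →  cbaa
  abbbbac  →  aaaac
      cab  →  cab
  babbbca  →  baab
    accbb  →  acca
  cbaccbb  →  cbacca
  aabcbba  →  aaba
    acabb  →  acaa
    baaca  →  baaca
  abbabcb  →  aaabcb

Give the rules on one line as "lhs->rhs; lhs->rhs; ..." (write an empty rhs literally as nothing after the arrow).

  | cbabcab => cbabb => cbaa
  | abbbbac => aabbac => aaaac
  | cab
  | babbbca => baabca => baab

bb->a; bca->b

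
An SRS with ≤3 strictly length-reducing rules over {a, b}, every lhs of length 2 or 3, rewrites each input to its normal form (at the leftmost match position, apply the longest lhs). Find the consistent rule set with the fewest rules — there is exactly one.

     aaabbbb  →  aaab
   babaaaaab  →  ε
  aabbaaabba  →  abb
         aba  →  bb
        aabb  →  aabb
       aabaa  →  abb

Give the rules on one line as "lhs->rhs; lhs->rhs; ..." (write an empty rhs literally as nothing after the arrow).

aba->bb; ba->b; bbb->

  | aaabbbb => aaab
  | babaaaaab => bbaaaaab => bbaaaab => bbaaab => bbaab => bbab => bbb => ε
  | aabbaaabba => aabbaabba => aabbabba => aabbbba => aaba => abb
  | aba => bb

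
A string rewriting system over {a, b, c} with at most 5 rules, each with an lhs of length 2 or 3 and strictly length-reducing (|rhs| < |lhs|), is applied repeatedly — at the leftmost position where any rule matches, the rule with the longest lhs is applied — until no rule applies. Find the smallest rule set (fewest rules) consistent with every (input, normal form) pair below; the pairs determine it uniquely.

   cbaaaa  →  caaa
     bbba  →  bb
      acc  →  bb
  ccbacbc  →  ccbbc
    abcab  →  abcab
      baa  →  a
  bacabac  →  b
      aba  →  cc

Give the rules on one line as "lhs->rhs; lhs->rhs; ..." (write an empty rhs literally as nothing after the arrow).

aba->cc; acc->bb; ba->; bac->b

  | cbaaaa => caaa
  | bbba => bb
  | acc => bb
  | ccbacbc => ccbbc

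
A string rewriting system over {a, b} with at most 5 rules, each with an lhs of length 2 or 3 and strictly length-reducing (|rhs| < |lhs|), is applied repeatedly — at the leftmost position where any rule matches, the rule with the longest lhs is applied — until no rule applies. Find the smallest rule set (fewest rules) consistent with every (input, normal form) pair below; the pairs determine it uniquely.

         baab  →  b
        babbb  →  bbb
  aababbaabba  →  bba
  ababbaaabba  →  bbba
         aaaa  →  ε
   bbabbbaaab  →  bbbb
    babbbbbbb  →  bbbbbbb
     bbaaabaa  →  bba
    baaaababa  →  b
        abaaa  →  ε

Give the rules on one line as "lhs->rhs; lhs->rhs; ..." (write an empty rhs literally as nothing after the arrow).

aa->; aab->; ab->; aba->

  | baab => b
  | babbb => bbb
  | aababbaabba => abbaabba => baabba => bba
  | ababbaaabba => bbaaabba => bbabba => bbba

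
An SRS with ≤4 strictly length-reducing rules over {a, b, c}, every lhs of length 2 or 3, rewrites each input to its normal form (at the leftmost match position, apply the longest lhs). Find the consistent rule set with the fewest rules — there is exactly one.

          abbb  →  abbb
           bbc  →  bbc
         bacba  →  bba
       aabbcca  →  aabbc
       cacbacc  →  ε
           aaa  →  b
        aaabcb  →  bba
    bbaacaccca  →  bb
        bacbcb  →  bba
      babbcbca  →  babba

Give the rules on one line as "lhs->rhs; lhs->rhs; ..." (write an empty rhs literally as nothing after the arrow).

  | abbb
  | bbc
  | bacba => bba
  | aabbcca => aabbc

aaa->b; ac->; ca->; cb->a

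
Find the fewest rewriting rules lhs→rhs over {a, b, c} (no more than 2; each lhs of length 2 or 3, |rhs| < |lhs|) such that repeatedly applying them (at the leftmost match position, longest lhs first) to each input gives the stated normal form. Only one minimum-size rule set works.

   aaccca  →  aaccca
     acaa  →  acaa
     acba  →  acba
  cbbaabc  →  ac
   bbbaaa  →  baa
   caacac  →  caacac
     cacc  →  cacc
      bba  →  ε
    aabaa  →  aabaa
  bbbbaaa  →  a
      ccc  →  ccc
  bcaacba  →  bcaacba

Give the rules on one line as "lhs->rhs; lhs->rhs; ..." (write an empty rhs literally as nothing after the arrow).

  | aaccca
  | acaa
  | acba
  | cbbaabc => cabc => ac

bba->; cab->a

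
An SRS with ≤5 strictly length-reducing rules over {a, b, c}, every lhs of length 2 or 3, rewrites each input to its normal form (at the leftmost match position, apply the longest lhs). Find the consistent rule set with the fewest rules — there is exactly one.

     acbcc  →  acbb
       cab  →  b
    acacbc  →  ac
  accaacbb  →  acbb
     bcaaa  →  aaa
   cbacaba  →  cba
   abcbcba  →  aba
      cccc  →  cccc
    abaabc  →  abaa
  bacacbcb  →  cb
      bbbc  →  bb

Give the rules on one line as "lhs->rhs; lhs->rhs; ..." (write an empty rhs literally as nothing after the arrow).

bac->c; bc->; bcc->bb; ca->

  | acbcc => acbb
  | cab => b
  | acacbc => acbc => ac
  | accaacbb => acacbb => acbb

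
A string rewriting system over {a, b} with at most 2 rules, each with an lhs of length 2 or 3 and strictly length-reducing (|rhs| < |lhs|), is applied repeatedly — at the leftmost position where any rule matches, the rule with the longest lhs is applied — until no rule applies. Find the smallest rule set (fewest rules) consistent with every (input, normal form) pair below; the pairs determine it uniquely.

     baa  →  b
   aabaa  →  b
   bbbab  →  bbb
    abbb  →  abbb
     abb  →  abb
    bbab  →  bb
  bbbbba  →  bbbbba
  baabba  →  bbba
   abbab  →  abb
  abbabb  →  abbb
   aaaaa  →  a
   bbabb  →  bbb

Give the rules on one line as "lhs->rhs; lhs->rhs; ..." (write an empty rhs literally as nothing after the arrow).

  | baa => b
  | aabaa => baa => b
  | bbbab => bbb
  | abbb

aa->; bab->b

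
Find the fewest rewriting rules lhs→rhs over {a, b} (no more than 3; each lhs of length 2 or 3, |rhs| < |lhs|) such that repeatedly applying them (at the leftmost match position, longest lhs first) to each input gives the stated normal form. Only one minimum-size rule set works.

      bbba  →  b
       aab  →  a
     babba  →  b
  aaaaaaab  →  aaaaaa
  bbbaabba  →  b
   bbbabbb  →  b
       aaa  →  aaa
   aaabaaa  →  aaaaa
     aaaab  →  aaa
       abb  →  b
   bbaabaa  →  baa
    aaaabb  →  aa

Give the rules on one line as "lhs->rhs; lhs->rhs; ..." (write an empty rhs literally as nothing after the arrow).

  | bbba => bba => b
  | aab => a
  | babba => bba => b
  | aaaaaaab => aaaaaa

ab->; bb->b; bba->b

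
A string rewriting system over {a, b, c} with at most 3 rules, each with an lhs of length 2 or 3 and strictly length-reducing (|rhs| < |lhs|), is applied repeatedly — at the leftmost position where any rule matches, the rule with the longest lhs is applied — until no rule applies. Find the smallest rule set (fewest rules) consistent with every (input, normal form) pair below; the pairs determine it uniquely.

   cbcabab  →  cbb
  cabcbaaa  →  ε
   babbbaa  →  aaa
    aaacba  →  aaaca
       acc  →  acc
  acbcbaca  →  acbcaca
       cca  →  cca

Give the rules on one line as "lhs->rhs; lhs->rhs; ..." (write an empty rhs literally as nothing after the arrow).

ba->a; caa->

  | cbcabab => cbcaab => cbb
  | cabcbaaa => cabcaaa => caba => caa => ε
  | babbbaa => abbbaa => abbaa => abaa => aaa
  | aaacba => aaaca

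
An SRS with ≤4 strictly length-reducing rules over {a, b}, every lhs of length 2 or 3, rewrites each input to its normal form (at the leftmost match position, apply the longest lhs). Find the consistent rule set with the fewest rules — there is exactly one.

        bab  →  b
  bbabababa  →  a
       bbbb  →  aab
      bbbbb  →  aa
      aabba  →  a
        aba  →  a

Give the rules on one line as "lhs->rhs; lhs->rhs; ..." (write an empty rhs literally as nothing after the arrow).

aaa->a; ba->; bb->; bbb->aa

  | bab => b
  | bbabababa => abababa => ababa => aba => a
  | bbbb => aab
  | bbbbb => aabb => aa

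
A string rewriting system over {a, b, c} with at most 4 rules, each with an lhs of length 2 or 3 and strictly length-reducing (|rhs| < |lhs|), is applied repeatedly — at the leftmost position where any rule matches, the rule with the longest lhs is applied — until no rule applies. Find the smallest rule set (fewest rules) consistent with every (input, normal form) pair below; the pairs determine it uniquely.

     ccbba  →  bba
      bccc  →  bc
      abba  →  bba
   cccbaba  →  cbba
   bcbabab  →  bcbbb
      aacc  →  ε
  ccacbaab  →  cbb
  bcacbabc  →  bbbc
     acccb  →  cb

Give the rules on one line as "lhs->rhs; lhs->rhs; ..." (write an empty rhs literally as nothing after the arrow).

  | ccbba => bba
  | bccc => bc
  | abba => bba
  | cccbaba => cbaba => cbba

ab->b; ac->c; cc->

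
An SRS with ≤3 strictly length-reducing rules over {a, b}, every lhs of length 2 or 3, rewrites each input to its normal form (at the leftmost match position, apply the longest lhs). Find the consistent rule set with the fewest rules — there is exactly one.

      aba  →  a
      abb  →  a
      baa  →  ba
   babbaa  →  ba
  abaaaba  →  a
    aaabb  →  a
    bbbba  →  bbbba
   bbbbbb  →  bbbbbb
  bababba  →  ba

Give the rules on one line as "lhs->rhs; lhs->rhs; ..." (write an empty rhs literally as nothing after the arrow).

  | aba => aa => a
  | abb => ab => a
  | baa => ba
  | babbaa => babaa => baaa => baa => ba

aa->a; ab->a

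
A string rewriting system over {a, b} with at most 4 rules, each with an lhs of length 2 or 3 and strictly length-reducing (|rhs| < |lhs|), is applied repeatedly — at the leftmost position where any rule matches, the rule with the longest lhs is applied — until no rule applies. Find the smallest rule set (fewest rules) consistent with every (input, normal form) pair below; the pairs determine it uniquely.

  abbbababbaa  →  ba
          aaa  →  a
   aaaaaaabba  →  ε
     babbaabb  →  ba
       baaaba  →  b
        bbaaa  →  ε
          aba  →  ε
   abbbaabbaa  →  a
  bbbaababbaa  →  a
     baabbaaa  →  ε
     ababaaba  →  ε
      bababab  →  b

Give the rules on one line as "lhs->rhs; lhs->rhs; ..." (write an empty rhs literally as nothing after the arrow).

  | abbbababbaa => abbababbaa => abababbaa => aababbaa => babbaa => babaa => baaa => ba
  | aaa => a
  | aaaaaaabba => aaaaabba => aaabba => abba => aba => aa => ε
  | babbaabb => babaabb => baaabb => babb => bab => ba

aa->; ab->a; bb->a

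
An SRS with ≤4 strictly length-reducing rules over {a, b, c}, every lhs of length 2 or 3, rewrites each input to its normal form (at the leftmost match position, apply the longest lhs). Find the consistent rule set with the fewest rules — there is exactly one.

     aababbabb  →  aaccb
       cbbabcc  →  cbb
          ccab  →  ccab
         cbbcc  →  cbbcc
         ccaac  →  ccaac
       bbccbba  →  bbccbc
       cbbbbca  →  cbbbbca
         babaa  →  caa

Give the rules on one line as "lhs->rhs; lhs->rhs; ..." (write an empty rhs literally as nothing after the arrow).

ba->c; bab->c; ccc->b

  | aababbabb => aacbabb => aaccb
  | cbbabcc => cbccc => cbb
  | ccab
  | cbbcc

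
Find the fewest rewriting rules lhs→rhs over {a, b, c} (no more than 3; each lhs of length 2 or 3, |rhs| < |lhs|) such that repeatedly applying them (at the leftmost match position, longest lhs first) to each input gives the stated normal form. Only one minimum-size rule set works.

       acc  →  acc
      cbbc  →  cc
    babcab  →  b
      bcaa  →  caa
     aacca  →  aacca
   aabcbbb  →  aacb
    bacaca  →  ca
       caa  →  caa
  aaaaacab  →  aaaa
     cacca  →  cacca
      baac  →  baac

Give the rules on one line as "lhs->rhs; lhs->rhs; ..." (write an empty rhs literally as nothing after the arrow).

  | acc
  | cbbc => cc
  | babcab => bacab => bbb => b
  | bcaa => caa

aca->b; bb->; bc->c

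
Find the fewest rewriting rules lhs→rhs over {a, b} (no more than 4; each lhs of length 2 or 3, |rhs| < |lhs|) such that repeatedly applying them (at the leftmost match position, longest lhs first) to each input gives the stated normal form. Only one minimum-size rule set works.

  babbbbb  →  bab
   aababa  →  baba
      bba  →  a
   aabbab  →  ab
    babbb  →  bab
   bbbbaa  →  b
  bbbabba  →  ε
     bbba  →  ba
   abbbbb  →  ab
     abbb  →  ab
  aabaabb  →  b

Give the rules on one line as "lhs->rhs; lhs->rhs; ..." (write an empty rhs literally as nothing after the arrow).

  | babbbbb => babbb => bab
  | aababa => baba
  | bba => a
  | aabbab => bbab => ab

aa->b; aab->b; bb->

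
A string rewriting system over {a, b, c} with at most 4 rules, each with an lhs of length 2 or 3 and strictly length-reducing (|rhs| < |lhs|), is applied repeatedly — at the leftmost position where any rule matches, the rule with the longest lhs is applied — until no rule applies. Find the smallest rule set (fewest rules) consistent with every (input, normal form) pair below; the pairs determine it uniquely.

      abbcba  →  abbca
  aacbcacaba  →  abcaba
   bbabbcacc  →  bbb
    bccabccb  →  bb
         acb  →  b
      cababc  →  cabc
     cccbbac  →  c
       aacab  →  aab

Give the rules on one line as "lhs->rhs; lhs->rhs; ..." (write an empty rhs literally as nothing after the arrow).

  | abbcba => abbca
  | aacbcacaba => abcacaba => abcaba
  | bbabbcacc => bbbcacc => bbbcc => bbb
  | bccabccb => babccb => bccb => bb

ac->; bab->b; cb->c; cc->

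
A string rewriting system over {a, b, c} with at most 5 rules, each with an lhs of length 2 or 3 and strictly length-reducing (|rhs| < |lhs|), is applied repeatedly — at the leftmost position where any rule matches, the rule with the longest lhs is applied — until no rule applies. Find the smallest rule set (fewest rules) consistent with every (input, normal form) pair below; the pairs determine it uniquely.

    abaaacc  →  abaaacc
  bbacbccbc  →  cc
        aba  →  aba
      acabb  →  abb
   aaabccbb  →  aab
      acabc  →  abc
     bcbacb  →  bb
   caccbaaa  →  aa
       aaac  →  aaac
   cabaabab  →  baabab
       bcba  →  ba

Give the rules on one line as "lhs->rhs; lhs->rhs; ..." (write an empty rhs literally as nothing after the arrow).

acb->b; bcc->cc; ca->; cb->

  | abaaacc
  | bbacbccbc => bbbccbc => bbccbc => bccbc => ccbc => cc
  | aba
  | acabb => abb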